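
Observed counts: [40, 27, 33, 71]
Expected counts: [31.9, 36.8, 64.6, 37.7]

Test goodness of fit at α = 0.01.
Chi-square goodness of fit test:
H₀: observed counts match expected distribution
H₁: observed counts differ from expected distribution
df = k - 1 = 3
χ² = Σ(O - E)²/E
   = (40 - 31.9)²/31.9 + (27 - 36.8)²/36.8 + (33 - 64.6)²/64.6 + (71 - 37.7)²/37.7
   = 2.057 + 2.610 + 15.458 + 29.414
   = 49.54
p-value < 0.0001

Since p-value < α = 0.01, we reject H₀.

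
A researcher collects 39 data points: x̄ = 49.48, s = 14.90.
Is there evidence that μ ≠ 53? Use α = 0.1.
One-sample t-test:
H₀: μ = 53
H₁: μ ≠ 53
df = n - 1 = 38
t = (x̄ - μ₀) / (s/√n) = (49.48 - 53) / (14.90/√39) = -1.475
p-value = 0.1484

Since p-value > α = 0.1, we fail to reject H₀.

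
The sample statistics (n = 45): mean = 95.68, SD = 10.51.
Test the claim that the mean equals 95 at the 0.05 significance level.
One-sample t-test:
H₀: μ = 95
H₁: μ ≠ 95
df = n - 1 = 44
t = (x̄ - μ₀) / (s/√n) = (95.68 - 95) / (10.51/√45) = 0.434
p-value = 0.6664

Since p-value > α = 0.05, we fail to reject H₀.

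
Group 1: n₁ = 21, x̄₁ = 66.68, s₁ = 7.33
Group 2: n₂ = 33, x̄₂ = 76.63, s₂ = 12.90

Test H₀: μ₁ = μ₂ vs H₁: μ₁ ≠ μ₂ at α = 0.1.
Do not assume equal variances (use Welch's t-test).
Welch's two-sample t-test:
H₀: μ₁ = μ₂
H₁: μ₁ ≠ μ₂
s₁²/n₁ = 7.33²/21 = 2.5585,  s₂²/n₂ = 12.90²/33 = 5.0427
SE = √(s₁²/n₁ + s₂²/n₂) = √(2.5585 + 5.0427) = 2.7570
df (Welch-Satterthwaite) = (s₁²/n₁ + s₂²/n₂)² / [(s₁²/n₁)²/(n₁-1) + (s₂²/n₂)²/(n₂-1)] ≈ 51.50
t = (x̄₁ - x̄₂) / SE = (66.68 - 76.63) / 2.7570 = -9.95 / 2.7570 = -3.609
p-value = 0.0007

Since p-value < α = 0.1, we reject H₀.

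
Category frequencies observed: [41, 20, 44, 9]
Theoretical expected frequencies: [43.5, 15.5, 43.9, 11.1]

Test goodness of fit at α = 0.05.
Chi-square goodness of fit test:
H₀: observed counts match expected distribution
H₁: observed counts differ from expected distribution
df = k - 1 = 3
χ² = Σ(O - E)²/E
   = (41 - 43.5)²/43.5 + (20 - 15.5)²/15.5 + (44 - 43.9)²/43.9 + (9 - 11.1)²/11.1
   = 0.144 + 1.306 + 0.000 + 0.397
   = 1.85
p-value = 0.6046

Since p-value > α = 0.05, we fail to reject H₀.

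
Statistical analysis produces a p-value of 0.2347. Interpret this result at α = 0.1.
Since p = 0.2347 > α = 0.1, fail to reject H₀.
There is insufficient evidence to reject the null hypothesis; the result is not statistically significant at the 0.1 level.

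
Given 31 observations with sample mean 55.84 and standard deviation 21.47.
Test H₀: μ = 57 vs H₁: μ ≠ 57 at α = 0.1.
One-sample t-test:
H₀: μ = 57
H₁: μ ≠ 57
df = n - 1 = 30
t = (x̄ - μ₀) / (s/√n) = (55.84 - 57) / (21.47/√31) = -0.301
p-value = 0.7656

Since p-value > α = 0.1, we fail to reject H₀.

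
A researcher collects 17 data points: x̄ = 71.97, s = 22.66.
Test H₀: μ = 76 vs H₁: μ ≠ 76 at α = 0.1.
One-sample t-test:
H₀: μ = 76
H₁: μ ≠ 76
df = n - 1 = 16
t = (x̄ - μ₀) / (s/√n) = (71.97 - 76) / (22.66/√17) = -0.733
p-value = 0.4740

Since p-value > α = 0.1, we fail to reject H₀.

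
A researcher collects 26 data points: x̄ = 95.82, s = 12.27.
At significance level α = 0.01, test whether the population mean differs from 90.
One-sample t-test:
H₀: μ = 90
H₁: μ ≠ 90
df = n - 1 = 25
t = (x̄ - μ₀) / (s/√n) = (95.82 - 90) / (12.27/√26) = 2.419
p-value = 0.0232

Since p-value > α = 0.01, we fail to reject H₀.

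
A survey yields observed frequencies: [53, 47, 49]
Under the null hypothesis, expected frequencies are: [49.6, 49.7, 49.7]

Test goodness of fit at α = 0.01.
Chi-square goodness of fit test:
H₀: observed counts match expected distribution
H₁: observed counts differ from expected distribution
df = k - 1 = 2
χ² = Σ(O - E)²/E
   = (53 - 49.6)²/49.6 + (47 - 49.7)²/49.7 + (49 - 49.7)²/49.7
   = 0.233 + 0.147 + 0.010
   = 0.39
p-value = 0.8230

Since p-value > α = 0.01, we fail to reject H₀.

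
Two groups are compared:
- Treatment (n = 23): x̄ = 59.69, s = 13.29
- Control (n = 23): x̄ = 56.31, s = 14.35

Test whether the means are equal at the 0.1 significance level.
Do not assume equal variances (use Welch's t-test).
Welch's two-sample t-test:
H₀: μ₁ = μ₂
H₁: μ₁ ≠ μ₂
s₁²/n₁ = 13.29²/23 = 7.6793,  s₂²/n₂ = 14.35²/23 = 8.9532
SE = √(s₁²/n₁ + s₂²/n₂) = √(7.6793 + 8.9532) = 4.0783
df (Welch-Satterthwaite) = (s₁²/n₁ + s₂²/n₂)² / [(s₁²/n₁)²/(n₁-1) + (s₂²/n₂)²/(n₂-1)] ≈ 43.74
t = (x̄₁ - x̄₂) / SE = (59.69 - 56.31) / 4.0783 = 3.38 / 4.0783 = 0.829
p-value = 0.4117

Since p-value > α = 0.1, we fail to reject H₀.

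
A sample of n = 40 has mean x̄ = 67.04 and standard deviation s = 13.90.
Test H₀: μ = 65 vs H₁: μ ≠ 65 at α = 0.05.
One-sample t-test:
H₀: μ = 65
H₁: μ ≠ 65
df = n - 1 = 39
t = (x̄ - μ₀) / (s/√n) = (67.04 - 65) / (13.90/√40) = 0.928
p-value = 0.3590

Since p-value > α = 0.05, we fail to reject H₀.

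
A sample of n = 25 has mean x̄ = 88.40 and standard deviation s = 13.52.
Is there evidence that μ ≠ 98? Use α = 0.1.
One-sample t-test:
H₀: μ = 98
H₁: μ ≠ 98
df = n - 1 = 24
t = (x̄ - μ₀) / (s/√n) = (88.40 - 98) / (13.52/√25) = -3.550
p-value = 0.0016

Since p-value < α = 0.1, we reject H₀.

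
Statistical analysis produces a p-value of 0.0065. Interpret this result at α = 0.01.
Since p = 0.0065 < α = 0.01, reject H₀.
There is sufficient evidence to reject the null hypothesis; the result is statistically significant at the 0.01 level.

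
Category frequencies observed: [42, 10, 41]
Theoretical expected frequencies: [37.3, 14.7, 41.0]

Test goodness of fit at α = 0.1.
Chi-square goodness of fit test:
H₀: observed counts match expected distribution
H₁: observed counts differ from expected distribution
df = k - 1 = 2
χ² = Σ(O - E)²/E
   = (42 - 37.3)²/37.3 + (10 - 14.7)²/14.7 + (41 - 41.0)²/41.0
   = 0.592 + 1.503 + 0.000
   = 2.09
p-value = 0.3508

Since p-value > α = 0.1, we fail to reject H₀.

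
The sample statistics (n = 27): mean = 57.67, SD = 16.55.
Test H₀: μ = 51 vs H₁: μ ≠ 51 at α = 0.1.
One-sample t-test:
H₀: μ = 51
H₁: μ ≠ 51
df = n - 1 = 26
t = (x̄ - μ₀) / (s/√n) = (57.67 - 51) / (16.55/√27) = 2.094
p-value = 0.0461

Since p-value < α = 0.1, we reject H₀.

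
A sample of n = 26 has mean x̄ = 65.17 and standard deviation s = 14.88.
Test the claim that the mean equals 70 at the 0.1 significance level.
One-sample t-test:
H₀: μ = 70
H₁: μ ≠ 70
df = n - 1 = 25
t = (x̄ - μ₀) / (s/√n) = (65.17 - 70) / (14.88/√26) = -1.655
p-value = 0.1104

Since p-value > α = 0.1, we fail to reject H₀.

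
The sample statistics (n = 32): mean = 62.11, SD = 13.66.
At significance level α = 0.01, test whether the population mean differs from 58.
One-sample t-test:
H₀: μ = 58
H₁: μ ≠ 58
df = n - 1 = 31
t = (x̄ - μ₀) / (s/√n) = (62.11 - 58) / (13.66/√32) = 1.702
p-value = 0.0988

Since p-value > α = 0.01, we fail to reject H₀.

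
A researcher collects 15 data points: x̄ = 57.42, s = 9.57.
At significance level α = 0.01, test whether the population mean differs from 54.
One-sample t-test:
H₀: μ = 54
H₁: μ ≠ 54
df = n - 1 = 14
t = (x̄ - μ₀) / (s/√n) = (57.42 - 54) / (9.57/√15) = 1.384
p-value = 0.1880

Since p-value > α = 0.01, we fail to reject H₀.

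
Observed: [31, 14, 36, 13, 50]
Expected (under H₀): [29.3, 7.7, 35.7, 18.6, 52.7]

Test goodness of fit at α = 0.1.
Chi-square goodness of fit test:
H₀: observed counts match expected distribution
H₁: observed counts differ from expected distribution
df = k - 1 = 4
χ² = Σ(O - E)²/E
   = (31 - 29.3)²/29.3 + (14 - 7.7)²/7.7 + (36 - 35.7)²/35.7 + (13 - 18.6)²/18.6 + (50 - 52.7)²/52.7
   = 0.099 + 5.155 + 0.003 + 1.686 + 0.138
   = 7.08
p-value = 0.1317

Since p-value > α = 0.1, we fail to reject H₀.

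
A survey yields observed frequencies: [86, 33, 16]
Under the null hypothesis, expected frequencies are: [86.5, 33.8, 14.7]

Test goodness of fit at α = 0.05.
Chi-square goodness of fit test:
H₀: observed counts match expected distribution
H₁: observed counts differ from expected distribution
df = k - 1 = 2
χ² = Σ(O - E)²/E
   = (86 - 86.5)²/86.5 + (33 - 33.8)²/33.8 + (16 - 14.7)²/14.7
   = 0.003 + 0.019 + 0.115
   = 0.14
p-value = 0.9339

Since p-value > α = 0.05, we fail to reject H₀.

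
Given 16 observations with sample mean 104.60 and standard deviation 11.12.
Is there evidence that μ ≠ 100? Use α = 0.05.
One-sample t-test:
H₀: μ = 100
H₁: μ ≠ 100
df = n - 1 = 15
t = (x̄ - μ₀) / (s/√n) = (104.60 - 100) / (11.12/√16) = 1.655
p-value = 0.1188

Since p-value > α = 0.05, we fail to reject H₀.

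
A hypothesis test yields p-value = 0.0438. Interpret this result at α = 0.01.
Since p = 0.0438 > α = 0.01, fail to reject H₀.
There is insufficient evidence to reject the null hypothesis; the result is not statistically significant at the 0.01 level.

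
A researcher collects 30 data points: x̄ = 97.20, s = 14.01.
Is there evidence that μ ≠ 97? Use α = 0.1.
One-sample t-test:
H₀: μ = 97
H₁: μ ≠ 97
df = n - 1 = 29
t = (x̄ - μ₀) / (s/√n) = (97.20 - 97) / (14.01/√30) = 0.078
p-value = 0.9382

Since p-value > α = 0.1, we fail to reject H₀.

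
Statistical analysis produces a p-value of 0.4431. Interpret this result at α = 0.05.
Since p = 0.4431 > α = 0.05, fail to reject H₀.
There is insufficient evidence to reject the null hypothesis; the result is not statistically significant at the 0.05 level.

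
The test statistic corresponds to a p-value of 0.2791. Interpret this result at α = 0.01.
Since p = 0.2791 > α = 0.01, fail to reject H₀.
There is insufficient evidence to reject the null hypothesis; the result is not statistically significant at the 0.01 level.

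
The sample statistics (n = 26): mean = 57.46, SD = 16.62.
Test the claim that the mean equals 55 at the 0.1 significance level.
One-sample t-test:
H₀: μ = 55
H₁: μ ≠ 55
df = n - 1 = 25
t = (x̄ - μ₀) / (s/√n) = (57.46 - 55) / (16.62/√26) = 0.755
p-value = 0.4575

Since p-value > α = 0.1, we fail to reject H₀.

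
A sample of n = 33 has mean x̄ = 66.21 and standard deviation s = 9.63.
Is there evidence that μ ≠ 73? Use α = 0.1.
One-sample t-test:
H₀: μ = 73
H₁: μ ≠ 73
df = n - 1 = 32
t = (x̄ - μ₀) / (s/√n) = (66.21 - 73) / (9.63/√33) = -4.050
p-value = 0.0003

Since p-value < α = 0.1, we reject H₀.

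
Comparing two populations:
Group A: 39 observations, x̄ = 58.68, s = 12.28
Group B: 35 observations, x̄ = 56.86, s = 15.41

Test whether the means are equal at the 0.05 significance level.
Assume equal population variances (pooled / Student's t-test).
Student's two-sample t-test (equal variances):
H₀: μ₁ = μ₂
H₁: μ₁ ≠ μ₂
df = n₁ + n₂ - 2 = 72
Pooled variance s_p² = [(n₁-1)s₁² + (n₂-1)s₂²] / (n₁ + n₂ - 2) = [(38)(12.28²) + (34)(15.41²)] / 72 = 191.7258
SE = √(s_p²(1/n₁ + 1/n₂)) = √(191.7258 × (1/39 + 1/35)) = 3.2240
t = (x̄₁ - x̄₂) / SE = (58.68 - 56.86) / 3.2240 = 1.82 / 3.2240 = 0.565
p-value = 0.5742

Since p-value > α = 0.05, we fail to reject H₀.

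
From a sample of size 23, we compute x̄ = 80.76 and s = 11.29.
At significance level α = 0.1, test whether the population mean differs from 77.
One-sample t-test:
H₀: μ = 77
H₁: μ ≠ 77
df = n - 1 = 22
t = (x̄ - μ₀) / (s/√n) = (80.76 - 77) / (11.29/√23) = 1.597
p-value = 0.1245

Since p-value > α = 0.1, we fail to reject H₀.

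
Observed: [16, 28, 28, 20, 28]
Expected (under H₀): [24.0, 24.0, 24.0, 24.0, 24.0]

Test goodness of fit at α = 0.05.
Chi-square goodness of fit test:
H₀: observed counts match expected distribution
H₁: observed counts differ from expected distribution
df = k - 1 = 4
χ² = Σ(O - E)²/E
   = (16 - 24.0)²/24.0 + (28 - 24.0)²/24.0 + (28 - 24.0)²/24.0 + (20 - 24.0)²/24.0 + (28 - 24.0)²/24.0
   = 2.667 + 0.667 + 0.667 + 0.667 + 0.667
   = 5.33
p-value = 0.2548

Since p-value > α = 0.05, we fail to reject H₀.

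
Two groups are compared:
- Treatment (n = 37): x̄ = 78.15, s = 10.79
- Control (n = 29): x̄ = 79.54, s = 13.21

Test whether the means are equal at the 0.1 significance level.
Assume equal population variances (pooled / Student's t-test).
Student's two-sample t-test (equal variances):
H₀: μ₁ = μ₂
H₁: μ₁ ≠ μ₂
df = n₁ + n₂ - 2 = 64
Pooled variance s_p² = [(n₁-1)s₁² + (n₂-1)s₂²] / (n₁ + n₂ - 2) = [(36)(10.79²) + (28)(13.21²)] / 64 = 141.8341
SE = √(s_p²(1/n₁ + 1/n₂)) = √(141.8341 × (1/37 + 1/29)) = 2.9537
t = (x̄₁ - x̄₂) / SE = (78.15 - 79.54) / 2.9537 = -1.39 / 2.9537 = -0.471
p-value = 0.6395

Since p-value > α = 0.1, we fail to reject H₀.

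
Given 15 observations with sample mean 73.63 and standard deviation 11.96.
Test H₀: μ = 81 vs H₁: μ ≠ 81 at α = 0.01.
One-sample t-test:
H₀: μ = 81
H₁: μ ≠ 81
df = n - 1 = 14
t = (x̄ - μ₀) / (s/√n) = (73.63 - 81) / (11.96/√15) = -2.387
p-value = 0.0317

Since p-value > α = 0.01, we fail to reject H₀.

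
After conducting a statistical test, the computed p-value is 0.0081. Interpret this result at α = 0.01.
Since p = 0.0081 < α = 0.01, reject H₀.
There is sufficient evidence to reject the null hypothesis; the result is statistically significant at the 0.01 level.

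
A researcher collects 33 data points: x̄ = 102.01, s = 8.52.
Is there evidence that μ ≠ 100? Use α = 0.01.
One-sample t-test:
H₀: μ = 100
H₁: μ ≠ 100
df = n - 1 = 32
t = (x̄ - μ₀) / (s/√n) = (102.01 - 100) / (8.52/√33) = 1.355
p-value = 0.1848

Since p-value > α = 0.01, we fail to reject H₀.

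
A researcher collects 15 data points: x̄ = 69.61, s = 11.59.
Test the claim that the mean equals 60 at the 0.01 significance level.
One-sample t-test:
H₀: μ = 60
H₁: μ ≠ 60
df = n - 1 = 14
t = (x̄ - μ₀) / (s/√n) = (69.61 - 60) / (11.59/√15) = 3.211
p-value = 0.0063

Since p-value < α = 0.01, we reject H₀.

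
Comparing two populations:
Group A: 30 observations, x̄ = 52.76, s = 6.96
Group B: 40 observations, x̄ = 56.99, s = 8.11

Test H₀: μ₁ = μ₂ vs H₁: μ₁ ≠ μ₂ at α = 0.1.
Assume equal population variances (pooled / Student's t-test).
Student's two-sample t-test (equal variances):
H₀: μ₁ = μ₂
H₁: μ₁ ≠ μ₂
df = n₁ + n₂ - 2 = 68
Pooled variance s_p² = [(n₁-1)s₁² + (n₂-1)s₂²] / (n₁ + n₂ - 2) = [(29)(6.96²) + (39)(8.11²)] / 68 = 58.3812
SE = √(s_p²(1/n₁ + 1/n₂)) = √(58.3812 × (1/30 + 1/40)) = 1.8454
t = (x̄₁ - x̄₂) / SE = (52.76 - 56.99) / 1.8454 = -4.23 / 1.8454 = -2.292
p-value = 0.0250

Since p-value < α = 0.1, we reject H₀.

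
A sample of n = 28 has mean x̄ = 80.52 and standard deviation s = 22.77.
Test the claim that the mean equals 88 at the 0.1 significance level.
One-sample t-test:
H₀: μ = 88
H₁: μ ≠ 88
df = n - 1 = 27
t = (x̄ - μ₀) / (s/√n) = (80.52 - 88) / (22.77/√28) = -1.738
p-value = 0.0936

Since p-value < α = 0.1, we reject H₀.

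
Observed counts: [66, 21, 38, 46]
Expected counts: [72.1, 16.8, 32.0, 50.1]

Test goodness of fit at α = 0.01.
Chi-square goodness of fit test:
H₀: observed counts match expected distribution
H₁: observed counts differ from expected distribution
df = k - 1 = 3
χ² = Σ(O - E)²/E
   = (66 - 72.1)²/72.1 + (21 - 16.8)²/16.8 + (38 - 32.0)²/32.0 + (46 - 50.1)²/50.1
   = 0.516 + 1.050 + 1.125 + 0.336
   = 3.03
p-value = 0.3875

Since p-value > α = 0.01, we fail to reject H₀.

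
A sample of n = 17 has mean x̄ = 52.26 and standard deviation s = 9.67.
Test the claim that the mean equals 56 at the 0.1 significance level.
One-sample t-test:
H₀: μ = 56
H₁: μ ≠ 56
df = n - 1 = 16
t = (x̄ - μ₀) / (s/√n) = (52.26 - 56) / (9.67/√17) = -1.595
p-value = 0.1303

Since p-value > α = 0.1, we fail to reject H₀.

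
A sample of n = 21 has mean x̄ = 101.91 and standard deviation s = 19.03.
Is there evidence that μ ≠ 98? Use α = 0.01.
One-sample t-test:
H₀: μ = 98
H₁: μ ≠ 98
df = n - 1 = 20
t = (x̄ - μ₀) / (s/√n) = (101.91 - 98) / (19.03/√21) = 0.942
p-value = 0.3577

Since p-value > α = 0.01, we fail to reject H₀.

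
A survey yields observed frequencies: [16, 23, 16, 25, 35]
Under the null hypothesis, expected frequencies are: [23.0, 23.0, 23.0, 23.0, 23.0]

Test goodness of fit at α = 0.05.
Chi-square goodness of fit test:
H₀: observed counts match expected distribution
H₁: observed counts differ from expected distribution
df = k - 1 = 4
χ² = Σ(O - E)²/E
   = (16 - 23.0)²/23.0 + (23 - 23.0)²/23.0 + (16 - 23.0)²/23.0 + (25 - 23.0)²/23.0 + (35 - 23.0)²/23.0
   = 2.130 + 0.000 + 2.130 + 0.174 + 6.261
   = 10.70
p-value = 0.0302

Since p-value < α = 0.05, we reject H₀.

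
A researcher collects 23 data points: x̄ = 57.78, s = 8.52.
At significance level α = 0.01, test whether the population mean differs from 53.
One-sample t-test:
H₀: μ = 53
H₁: μ ≠ 53
df = n - 1 = 22
t = (x̄ - μ₀) / (s/√n) = (57.78 - 53) / (8.52/√23) = 2.691
p-value = 0.0134

Since p-value > α = 0.01, we fail to reject H₀.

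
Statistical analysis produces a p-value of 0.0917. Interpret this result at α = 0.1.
Since p = 0.0917 < α = 0.1, reject H₀.
There is sufficient evidence to reject the null hypothesis; the result is statistically significant at the 0.1 level.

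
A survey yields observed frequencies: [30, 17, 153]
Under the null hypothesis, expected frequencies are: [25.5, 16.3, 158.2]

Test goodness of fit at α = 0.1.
Chi-square goodness of fit test:
H₀: observed counts match expected distribution
H₁: observed counts differ from expected distribution
df = k - 1 = 2
χ² = Σ(O - E)²/E
   = (30 - 25.5)²/25.5 + (17 - 16.3)²/16.3 + (153 - 158.2)²/158.2
   = 0.794 + 0.030 + 0.171
   = 1.00
p-value = 0.6080

Since p-value > α = 0.1, we fail to reject H₀.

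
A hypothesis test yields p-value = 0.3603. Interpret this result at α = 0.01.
Since p = 0.3603 > α = 0.01, fail to reject H₀.
There is insufficient evidence to reject the null hypothesis; the result is not statistically significant at the 0.01 level.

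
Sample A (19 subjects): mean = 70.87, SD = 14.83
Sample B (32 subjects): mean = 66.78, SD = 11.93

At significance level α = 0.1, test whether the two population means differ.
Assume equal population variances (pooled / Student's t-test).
Student's two-sample t-test (equal variances):
H₀: μ₁ = μ₂
H₁: μ₁ ≠ μ₂
df = n₁ + n₂ - 2 = 49
Pooled variance s_p² = [(n₁-1)s₁² + (n₂-1)s₂²] / (n₁ + n₂ - 2) = [(18)(14.83²) + (31)(11.93²)] / 49 = 170.8325
SE = √(s_p²(1/n₁ + 1/n₂)) = √(170.8325 × (1/19 + 1/32)) = 3.7855
t = (x̄₁ - x̄₂) / SE = (70.87 - 66.78) / 3.7855 = 4.09 / 3.7855 = 1.080
p-value = 0.2852

Since p-value > α = 0.1, we fail to reject H₀.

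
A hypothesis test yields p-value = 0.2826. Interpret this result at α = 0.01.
Since p = 0.2826 > α = 0.01, fail to reject H₀.
There is insufficient evidence to reject the null hypothesis; the result is not statistically significant at the 0.01 level.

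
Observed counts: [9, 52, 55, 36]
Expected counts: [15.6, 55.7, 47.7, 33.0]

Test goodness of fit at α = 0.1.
Chi-square goodness of fit test:
H₀: observed counts match expected distribution
H₁: observed counts differ from expected distribution
df = k - 1 = 3
χ² = Σ(O - E)²/E
   = (9 - 15.6)²/15.6 + (52 - 55.7)²/55.7 + (55 - 47.7)²/47.7 + (36 - 33.0)²/33.0
   = 2.792 + 0.246 + 1.117 + 0.273
   = 4.43
p-value = 0.2188

Since p-value > α = 0.1, we fail to reject H₀.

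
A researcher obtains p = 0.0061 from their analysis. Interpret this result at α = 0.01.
Since p = 0.0061 < α = 0.01, reject H₀.
There is sufficient evidence to reject the null hypothesis; the result is statistically significant at the 0.01 level.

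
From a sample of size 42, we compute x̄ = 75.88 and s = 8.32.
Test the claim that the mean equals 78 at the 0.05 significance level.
One-sample t-test:
H₀: μ = 78
H₁: μ ≠ 78
df = n - 1 = 41
t = (x̄ - μ₀) / (s/√n) = (75.88 - 78) / (8.32/√42) = -1.651
p-value = 0.1063

Since p-value > α = 0.05, we fail to reject H₀.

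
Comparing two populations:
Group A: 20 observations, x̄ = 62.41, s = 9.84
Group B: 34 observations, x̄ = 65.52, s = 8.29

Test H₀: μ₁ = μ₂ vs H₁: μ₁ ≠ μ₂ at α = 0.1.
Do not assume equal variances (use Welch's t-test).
Welch's two-sample t-test:
H₀: μ₁ = μ₂
H₁: μ₁ ≠ μ₂
s₁²/n₁ = 9.84²/20 = 4.8413,  s₂²/n₂ = 8.29²/34 = 2.0213
SE = √(s₁²/n₁ + s₂²/n₂) = √(4.8413 + 2.0213) = 2.6197
df (Welch-Satterthwaite) = (s₁²/n₁ + s₂²/n₂)² / [(s₁²/n₁)²/(n₁-1) + (s₂²/n₂)²/(n₂-1)] ≈ 34.70
t = (x̄₁ - x̄₂) / SE = (62.41 - 65.52) / 2.6197 = -3.11 / 2.6197 = -1.187
p-value = 0.2432

Since p-value > α = 0.1, we fail to reject H₀.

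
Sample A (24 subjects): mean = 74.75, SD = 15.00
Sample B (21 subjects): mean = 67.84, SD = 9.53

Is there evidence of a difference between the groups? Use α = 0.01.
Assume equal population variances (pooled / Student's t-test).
Student's two-sample t-test (equal variances):
H₀: μ₁ = μ₂
H₁: μ₁ ≠ μ₂
df = n₁ + n₂ - 2 = 43
Pooled variance s_p² = [(n₁-1)s₁² + (n₂-1)s₂²] / (n₁ + n₂ - 2) = [(23)(15.00²) + (20)(9.53²)] / 43 = 162.5911
SE = √(s_p²(1/n₁ + 1/n₂)) = √(162.5911 × (1/24 + 1/21)) = 3.8101
t = (x̄₁ - x̄₂) / SE = (74.75 - 67.84) / 3.8101 = 6.91 / 3.8101 = 1.814
p-value = 0.0767

Since p-value > α = 0.01, we fail to reject H₀.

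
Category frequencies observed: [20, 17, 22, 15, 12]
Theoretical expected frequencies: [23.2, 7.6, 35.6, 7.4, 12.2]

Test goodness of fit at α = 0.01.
Chi-square goodness of fit test:
H₀: observed counts match expected distribution
H₁: observed counts differ from expected distribution
df = k - 1 = 4
χ² = Σ(O - E)²/E
   = (20 - 23.2)²/23.2 + (17 - 7.6)²/7.6 + (22 - 35.6)²/35.6 + (15 - 7.4)²/7.4 + (12 - 12.2)²/12.2
   = 0.441 + 11.626 + 5.196 + 7.805 + 0.003
   = 25.07
p-value < 0.0001

Since p-value < α = 0.01, we reject H₀.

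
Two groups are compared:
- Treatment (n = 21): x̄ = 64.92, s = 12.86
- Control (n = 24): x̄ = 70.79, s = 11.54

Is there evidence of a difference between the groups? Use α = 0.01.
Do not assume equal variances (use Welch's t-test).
Welch's two-sample t-test:
H₀: μ₁ = μ₂
H₁: μ₁ ≠ μ₂
s₁²/n₁ = 12.86²/21 = 7.8752,  s₂²/n₂ = 11.54²/24 = 5.5488
SE = √(s₁²/n₁ + s₂²/n₂) = √(7.8752 + 5.5488) = 3.6639
df (Welch-Satterthwaite) = (s₁²/n₁ + s₂²/n₂)² / [(s₁²/n₁)²/(n₁-1) + (s₂²/n₂)²/(n₂-1)] ≈ 40.59
t = (x̄₁ - x̄₂) / SE = (64.92 - 70.79) / 3.6639 = -5.87 / 3.6639 = -1.602
p-value = 0.1169

Since p-value > α = 0.01, we fail to reject H₀.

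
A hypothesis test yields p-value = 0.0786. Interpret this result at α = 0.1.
Since p = 0.0786 < α = 0.1, reject H₀.
There is sufficient evidence to reject the null hypothesis; the result is statistically significant at the 0.1 level.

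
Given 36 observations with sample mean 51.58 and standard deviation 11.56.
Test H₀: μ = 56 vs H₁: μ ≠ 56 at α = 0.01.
One-sample t-test:
H₀: μ = 56
H₁: μ ≠ 56
df = n - 1 = 35
t = (x̄ - μ₀) / (s/√n) = (51.58 - 56) / (11.56/√36) = -2.294
p-value = 0.0279

Since p-value > α = 0.01, we fail to reject H₀.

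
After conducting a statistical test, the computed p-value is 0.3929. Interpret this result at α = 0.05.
Since p = 0.3929 > α = 0.05, fail to reject H₀.
There is insufficient evidence to reject the null hypothesis; the result is not statistically significant at the 0.05 level.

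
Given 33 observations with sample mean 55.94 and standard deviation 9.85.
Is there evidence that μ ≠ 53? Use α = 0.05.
One-sample t-test:
H₀: μ = 53
H₁: μ ≠ 53
df = n - 1 = 32
t = (x̄ - μ₀) / (s/√n) = (55.94 - 53) / (9.85/√33) = 1.715
p-value = 0.0961

Since p-value > α = 0.05, we fail to reject H₀.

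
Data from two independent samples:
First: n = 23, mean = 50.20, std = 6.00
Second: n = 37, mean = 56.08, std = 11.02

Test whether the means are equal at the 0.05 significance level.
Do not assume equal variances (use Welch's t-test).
Welch's two-sample t-test:
H₀: μ₁ = μ₂
H₁: μ₁ ≠ μ₂
s₁²/n₁ = 6.00²/23 = 1.5652,  s₂²/n₂ = 11.02²/37 = 3.2822
SE = √(s₁²/n₁ + s₂²/n₂) = √(1.5652 + 3.2822) = 2.2017
df (Welch-Satterthwaite) = (s₁²/n₁ + s₂²/n₂)² / [(s₁²/n₁)²/(n₁-1) + (s₂²/n₂)²/(n₂-1)] ≈ 57.23
t = (x̄₁ - x̄₂) / SE = (50.20 - 56.08) / 2.2017 = -5.88 / 2.2017 = -2.671
p-value = 0.0098

Since p-value < α = 0.05, we reject H₀.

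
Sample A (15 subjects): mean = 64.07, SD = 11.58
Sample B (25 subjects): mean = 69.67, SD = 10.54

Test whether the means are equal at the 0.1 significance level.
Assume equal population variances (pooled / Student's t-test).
Student's two-sample t-test (equal variances):
H₀: μ₁ = μ₂
H₁: μ₁ ≠ μ₂
df = n₁ + n₂ - 2 = 38
Pooled variance s_p² = [(n₁-1)s₁² + (n₂-1)s₂²] / (n₁ + n₂ - 2) = [(14)(11.58²) + (24)(10.54²)] / 38 = 119.5671
SE = √(s_p²(1/n₁ + 1/n₂)) = √(119.5671 × (1/15 + 1/25)) = 3.5712
t = (x̄₁ - x̄₂) / SE = (64.07 - 69.67) / 3.5712 = -5.60 / 3.5712 = -1.568
p-value = 0.1252

Since p-value > α = 0.1, we fail to reject H₀.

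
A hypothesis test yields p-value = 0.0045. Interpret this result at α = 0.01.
Since p = 0.0045 < α = 0.01, reject H₀.
There is sufficient evidence to reject the null hypothesis; the result is statistically significant at the 0.01 level.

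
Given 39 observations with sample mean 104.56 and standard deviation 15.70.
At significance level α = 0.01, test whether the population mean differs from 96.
One-sample t-test:
H₀: μ = 96
H₁: μ ≠ 96
df = n - 1 = 38
t = (x̄ - μ₀) / (s/√n) = (104.56 - 96) / (15.70/√39) = 3.405
p-value = 0.0016

Since p-value < α = 0.01, we reject H₀.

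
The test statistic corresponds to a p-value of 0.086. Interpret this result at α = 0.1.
Since p = 0.086 < α = 0.1, reject H₀.
There is sufficient evidence to reject the null hypothesis; the result is statistically significant at the 0.1 level.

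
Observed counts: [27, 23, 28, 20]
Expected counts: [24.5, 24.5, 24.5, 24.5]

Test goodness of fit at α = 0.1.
Chi-square goodness of fit test:
H₀: observed counts match expected distribution
H₁: observed counts differ from expected distribution
df = k - 1 = 3
χ² = Σ(O - E)²/E
   = (27 - 24.5)²/24.5 + (23 - 24.5)²/24.5 + (28 - 24.5)²/24.5 + (20 - 24.5)²/24.5
   = 0.255 + 0.092 + 0.500 + 0.827
   = 1.67
p-value = 0.6428

Since p-value > α = 0.1, we fail to reject H₀.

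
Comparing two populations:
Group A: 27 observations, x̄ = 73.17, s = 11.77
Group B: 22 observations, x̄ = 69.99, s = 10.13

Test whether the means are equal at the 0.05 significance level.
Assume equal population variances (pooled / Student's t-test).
Student's two-sample t-test (equal variances):
H₀: μ₁ = μ₂
H₁: μ₁ ≠ μ₂
df = n₁ + n₂ - 2 = 47
Pooled variance s_p² = [(n₁-1)s₁² + (n₂-1)s₂²] / (n₁ + n₂ - 2) = [(26)(11.77²) + (21)(10.13²)] / 47 = 122.4853
SE = √(s_p²(1/n₁ + 1/n₂)) = √(122.4853 × (1/27 + 1/22)) = 3.1787
t = (x̄₁ - x̄₂) / SE = (73.17 - 69.99) / 3.1787 = 3.18 / 3.1787 = 1.000
p-value = 0.3222

Since p-value > α = 0.05, we fail to reject H₀.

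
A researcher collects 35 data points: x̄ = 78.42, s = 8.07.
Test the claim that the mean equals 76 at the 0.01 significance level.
One-sample t-test:
H₀: μ = 76
H₁: μ ≠ 76
df = n - 1 = 34
t = (x̄ - μ₀) / (s/√n) = (78.42 - 76) / (8.07/√35) = 1.774
p-value = 0.0850

Since p-value > α = 0.01, we fail to reject H₀.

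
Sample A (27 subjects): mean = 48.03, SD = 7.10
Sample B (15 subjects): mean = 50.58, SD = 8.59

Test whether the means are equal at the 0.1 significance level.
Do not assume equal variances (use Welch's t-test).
Welch's two-sample t-test:
H₀: μ₁ = μ₂
H₁: μ₁ ≠ μ₂
s₁²/n₁ = 7.10²/27 = 1.8670,  s₂²/n₂ = 8.59²/15 = 4.9192
SE = √(s₁²/n₁ + s₂²/n₂) = √(1.8670 + 4.9192) = 2.6050
df (Welch-Satterthwaite) = (s₁²/n₁ + s₂²/n₂)² / [(s₁²/n₁)²/(n₁-1) + (s₂²/n₂)²/(n₂-1)] ≈ 24.73
t = (x̄₁ - x̄₂) / SE = (48.03 - 50.58) / 2.6050 = -2.55 / 2.6050 = -0.979
p-value = 0.3371

Since p-value > α = 0.1, we fail to reject H₀.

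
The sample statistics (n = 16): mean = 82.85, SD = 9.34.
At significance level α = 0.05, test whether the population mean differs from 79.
One-sample t-test:
H₀: μ = 79
H₁: μ ≠ 79
df = n - 1 = 15
t = (x̄ - μ₀) / (s/√n) = (82.85 - 79) / (9.34/√16) = 1.649
p-value = 0.1200

Since p-value > α = 0.05, we fail to reject H₀.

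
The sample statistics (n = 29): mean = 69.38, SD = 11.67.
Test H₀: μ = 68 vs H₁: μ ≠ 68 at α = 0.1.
One-sample t-test:
H₀: μ = 68
H₁: μ ≠ 68
df = n - 1 = 28
t = (x̄ - μ₀) / (s/√n) = (69.38 - 68) / (11.67/√29) = 0.637
p-value = 0.5294

Since p-value > α = 0.1, we fail to reject H₀.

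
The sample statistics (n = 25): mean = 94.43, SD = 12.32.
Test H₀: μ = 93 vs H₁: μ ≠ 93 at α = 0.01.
One-sample t-test:
H₀: μ = 93
H₁: μ ≠ 93
df = n - 1 = 24
t = (x̄ - μ₀) / (s/√n) = (94.43 - 93) / (12.32/√25) = 0.580
p-value = 0.5671

Since p-value > α = 0.01, we fail to reject H₀.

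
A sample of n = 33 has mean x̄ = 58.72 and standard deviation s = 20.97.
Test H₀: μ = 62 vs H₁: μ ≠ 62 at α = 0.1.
One-sample t-test:
H₀: μ = 62
H₁: μ ≠ 62
df = n - 1 = 32
t = (x̄ - μ₀) / (s/√n) = (58.72 - 62) / (20.97/√33) = -0.899
p-value = 0.3756

Since p-value > α = 0.1, we fail to reject H₀.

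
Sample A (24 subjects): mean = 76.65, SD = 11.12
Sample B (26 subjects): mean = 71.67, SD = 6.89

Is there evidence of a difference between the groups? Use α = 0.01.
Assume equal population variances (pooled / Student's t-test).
Student's two-sample t-test (equal variances):
H₀: μ₁ = μ₂
H₁: μ₁ ≠ μ₂
df = n₁ + n₂ - 2 = 48
Pooled variance s_p² = [(n₁-1)s₁² + (n₂-1)s₂²] / (n₁ + n₂ - 2) = [(23)(11.12²) + (25)(6.89²)] / 48 = 83.9761
SE = √(s_p²(1/n₁ + 1/n₂)) = √(83.9761 × (1/24 + 1/26)) = 2.5940
t = (x̄₁ - x̄₂) / SE = (76.65 - 71.67) / 2.5940 = 4.98 / 2.5940 = 1.920
p-value = 0.0608

Since p-value > α = 0.01, we fail to reject H₀.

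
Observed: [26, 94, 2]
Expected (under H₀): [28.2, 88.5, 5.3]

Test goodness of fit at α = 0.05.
Chi-square goodness of fit test:
H₀: observed counts match expected distribution
H₁: observed counts differ from expected distribution
df = k - 1 = 2
χ² = Σ(O - E)²/E
   = (26 - 28.2)²/28.2 + (94 - 88.5)²/88.5 + (2 - 5.3)²/5.3
   = 0.172 + 0.342 + 2.055
   = 2.57
p-value = 0.2769

Since p-value > α = 0.05, we fail to reject H₀.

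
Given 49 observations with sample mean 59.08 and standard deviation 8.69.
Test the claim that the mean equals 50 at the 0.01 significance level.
One-sample t-test:
H₀: μ = 50
H₁: μ ≠ 50
df = n - 1 = 48
t = (x̄ - μ₀) / (s/√n) = (59.08 - 50) / (8.69/√49) = 7.314
p-value < 0.0001

Since p-value < α = 0.01, we reject H₀.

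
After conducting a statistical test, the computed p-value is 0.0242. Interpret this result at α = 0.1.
Since p = 0.0242 < α = 0.1, reject H₀.
There is sufficient evidence to reject the null hypothesis; the result is statistically significant at the 0.1 level.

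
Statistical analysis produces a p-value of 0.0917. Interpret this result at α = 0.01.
Since p = 0.0917 > α = 0.01, fail to reject H₀.
There is insufficient evidence to reject the null hypothesis; the result is not statistically significant at the 0.01 level.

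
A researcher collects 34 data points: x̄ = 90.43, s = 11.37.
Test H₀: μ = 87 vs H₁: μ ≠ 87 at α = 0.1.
One-sample t-test:
H₀: μ = 87
H₁: μ ≠ 87
df = n - 1 = 33
t = (x̄ - μ₀) / (s/√n) = (90.43 - 87) / (11.37/√34) = 1.759
p-value = 0.0878

Since p-value < α = 0.1, we reject H₀.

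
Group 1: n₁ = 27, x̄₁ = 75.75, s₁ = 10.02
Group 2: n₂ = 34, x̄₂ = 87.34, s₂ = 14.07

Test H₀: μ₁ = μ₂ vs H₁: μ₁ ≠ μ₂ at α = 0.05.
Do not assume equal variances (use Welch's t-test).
Welch's two-sample t-test:
H₀: μ₁ = μ₂
H₁: μ₁ ≠ μ₂
s₁²/n₁ = 10.02²/27 = 3.7185,  s₂²/n₂ = 14.07²/34 = 5.8225
SE = √(s₁²/n₁ + s₂²/n₂) = √(3.7185 + 5.8225) = 3.0889
df (Welch-Satterthwaite) = (s₁²/n₁ + s₂²/n₂)² / [(s₁²/n₁)²/(n₁-1) + (s₂²/n₂)²/(n₂-1)] ≈ 58.39
t = (x̄₁ - x̄₂) / SE = (75.75 - 87.34) / 3.0889 = -11.59 / 3.0889 = -3.752
p-value = 0.0004

Since p-value < α = 0.05, we reject H₀.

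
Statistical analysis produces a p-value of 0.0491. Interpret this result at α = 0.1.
Since p = 0.0491 < α = 0.1, reject H₀.
There is sufficient evidence to reject the null hypothesis; the result is statistically significant at the 0.1 level.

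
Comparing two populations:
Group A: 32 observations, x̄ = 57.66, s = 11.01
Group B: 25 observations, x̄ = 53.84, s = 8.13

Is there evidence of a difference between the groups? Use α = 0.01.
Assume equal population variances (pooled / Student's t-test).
Student's two-sample t-test (equal variances):
H₀: μ₁ = μ₂
H₁: μ₁ ≠ μ₂
df = n₁ + n₂ - 2 = 55
Pooled variance s_p² = [(n₁-1)s₁² + (n₂-1)s₂²] / (n₁ + n₂ - 2) = [(31)(11.01²) + (24)(8.13²)] / 55 = 97.1663
SE = √(s_p²(1/n₁ + 1/n₂)) = √(97.1663 × (1/32 + 1/25)) = 2.6312
t = (x̄₁ - x̄₂) / SE = (57.66 - 53.84) / 2.6312 = 3.82 / 2.6312 = 1.452
p-value = 0.1522

Since p-value > α = 0.01, we fail to reject H₀.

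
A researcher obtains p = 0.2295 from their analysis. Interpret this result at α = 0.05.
Since p = 0.2295 > α = 0.05, fail to reject H₀.
There is insufficient evidence to reject the null hypothesis; the result is not statistically significant at the 0.05 level.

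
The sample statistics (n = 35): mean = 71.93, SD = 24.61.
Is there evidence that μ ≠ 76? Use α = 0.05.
One-sample t-test:
H₀: μ = 76
H₁: μ ≠ 76
df = n - 1 = 34
t = (x̄ - μ₀) / (s/√n) = (71.93 - 76) / (24.61/√35) = -0.978
p-value = 0.3348

Since p-value > α = 0.05, we fail to reject H₀.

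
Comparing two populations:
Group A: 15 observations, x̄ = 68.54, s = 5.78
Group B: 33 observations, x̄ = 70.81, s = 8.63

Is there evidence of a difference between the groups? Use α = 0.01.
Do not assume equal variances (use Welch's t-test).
Welch's two-sample t-test:
H₀: μ₁ = μ₂
H₁: μ₁ ≠ μ₂
s₁²/n₁ = 5.78²/15 = 2.2272,  s₂²/n₂ = 8.63²/33 = 2.2569
SE = √(s₁²/n₁ + s₂²/n₂) = √(2.2272 + 2.2569) = 2.1176
df (Welch-Satterthwaite) = (s₁²/n₁ + s₂²/n₂)² / [(s₁²/n₁)²/(n₁-1) + (s₂²/n₂)²/(n₂-1)] ≈ 39.16
t = (x̄₁ - x̄₂) / SE = (68.54 - 70.81) / 2.1176 = -2.27 / 2.1176 = -1.072
p-value = 0.2903

Since p-value > α = 0.01, we fail to reject H₀.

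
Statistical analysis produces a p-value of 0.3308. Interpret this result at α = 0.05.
Since p = 0.3308 > α = 0.05, fail to reject H₀.
There is insufficient evidence to reject the null hypothesis; the result is not statistically significant at the 0.05 level.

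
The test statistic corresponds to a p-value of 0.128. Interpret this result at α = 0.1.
Since p = 0.128 > α = 0.1, fail to reject H₀.
There is insufficient evidence to reject the null hypothesis; the result is not statistically significant at the 0.1 level.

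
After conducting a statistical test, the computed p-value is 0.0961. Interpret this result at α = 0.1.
Since p = 0.0961 < α = 0.1, reject H₀.
There is sufficient evidence to reject the null hypothesis; the result is statistically significant at the 0.1 level.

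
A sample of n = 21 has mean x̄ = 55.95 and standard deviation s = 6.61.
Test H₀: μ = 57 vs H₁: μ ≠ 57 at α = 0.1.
One-sample t-test:
H₀: μ = 57
H₁: μ ≠ 57
df = n - 1 = 20
t = (x̄ - μ₀) / (s/√n) = (55.95 - 57) / (6.61/√21) = -0.728
p-value = 0.4751

Since p-value > α = 0.1, we fail to reject H₀.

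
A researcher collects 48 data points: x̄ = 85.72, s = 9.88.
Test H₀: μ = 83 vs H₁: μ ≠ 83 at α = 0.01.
One-sample t-test:
H₀: μ = 83
H₁: μ ≠ 83
df = n - 1 = 47
t = (x̄ - μ₀) / (s/√n) = (85.72 - 83) / (9.88/√48) = 1.907
p-value = 0.0626

Since p-value > α = 0.01, we fail to reject H₀.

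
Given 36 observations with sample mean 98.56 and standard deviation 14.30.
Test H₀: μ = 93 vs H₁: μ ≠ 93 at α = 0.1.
One-sample t-test:
H₀: μ = 93
H₁: μ ≠ 93
df = n - 1 = 35
t = (x̄ - μ₀) / (s/√n) = (98.56 - 93) / (14.30/√36) = 2.333
p-value = 0.0255

Since p-value < α = 0.1, we reject H₀.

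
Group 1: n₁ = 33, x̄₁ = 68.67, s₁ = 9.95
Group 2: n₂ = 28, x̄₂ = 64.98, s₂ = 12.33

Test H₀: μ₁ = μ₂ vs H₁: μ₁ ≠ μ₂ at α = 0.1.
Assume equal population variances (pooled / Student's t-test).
Student's two-sample t-test (equal variances):
H₀: μ₁ = μ₂
H₁: μ₁ ≠ μ₂
df = n₁ + n₂ - 2 = 59
Pooled variance s_p² = [(n₁-1)s₁² + (n₂-1)s₂²] / (n₁ + n₂ - 2) = [(32)(9.95²) + (27)(12.33²)] / 59 = 123.2688
SE = √(s_p²(1/n₁ + 1/n₂)) = √(123.2688 × (1/33 + 1/28)) = 2.8527
t = (x̄₁ - x̄₂) / SE = (68.67 - 64.98) / 2.8527 = 3.69 / 2.8527 = 1.294
p-value = 0.2009

Since p-value > α = 0.1, we fail to reject H₀.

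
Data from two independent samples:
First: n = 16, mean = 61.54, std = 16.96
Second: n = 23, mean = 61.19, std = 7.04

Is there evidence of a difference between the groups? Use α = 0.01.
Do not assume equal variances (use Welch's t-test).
Welch's two-sample t-test:
H₀: μ₁ = μ₂
H₁: μ₁ ≠ μ₂
s₁²/n₁ = 16.96²/16 = 17.9776,  s₂²/n₂ = 7.04²/23 = 2.1549
SE = √(s₁²/n₁ + s₂²/n₂) = √(17.9776 + 2.1549) = 4.4869
df (Welch-Satterthwaite) = (s₁²/n₁ + s₂²/n₂)² / [(s₁²/n₁)²/(n₁-1) + (s₂²/n₂)²/(n₂-1)] ≈ 18.63
t = (x̄₁ - x̄₂) / SE = (61.54 - 61.19) / 4.4869 = 0.35 / 4.4869 = 0.078
p-value = 0.9387

Since p-value > α = 0.01, we fail to reject H₀.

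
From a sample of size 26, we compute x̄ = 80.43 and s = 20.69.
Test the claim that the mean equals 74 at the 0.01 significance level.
One-sample t-test:
H₀: μ = 74
H₁: μ ≠ 74
df = n - 1 = 25
t = (x̄ - μ₀) / (s/√n) = (80.43 - 74) / (20.69/√26) = 1.585
p-value = 0.1256

Since p-value > α = 0.01, we fail to reject H₀.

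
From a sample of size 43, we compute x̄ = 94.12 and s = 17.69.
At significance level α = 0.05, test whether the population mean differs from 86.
One-sample t-test:
H₀: μ = 86
H₁: μ ≠ 86
df = n - 1 = 42
t = (x̄ - μ₀) / (s/√n) = (94.12 - 86) / (17.69/√43) = 3.010
p-value = 0.0044

Since p-value < α = 0.05, we reject H₀.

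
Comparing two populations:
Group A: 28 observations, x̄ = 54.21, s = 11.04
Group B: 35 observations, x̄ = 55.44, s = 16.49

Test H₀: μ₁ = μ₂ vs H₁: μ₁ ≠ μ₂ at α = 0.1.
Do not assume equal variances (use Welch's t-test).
Welch's two-sample t-test:
H₀: μ₁ = μ₂
H₁: μ₁ ≠ μ₂
s₁²/n₁ = 11.04²/28 = 4.3529,  s₂²/n₂ = 16.49²/35 = 7.7691
SE = √(s₁²/n₁ + s₂²/n₂) = √(4.3529 + 7.7691) = 3.4817
df (Welch-Satterthwaite) = (s₁²/n₁ + s₂²/n₂)² / [(s₁²/n₁)²/(n₁-1) + (s₂²/n₂)²/(n₂-1)] ≈ 59.32
t = (x̄₁ - x̄₂) / SE = (54.21 - 55.44) / 3.4817 = -1.23 / 3.4817 = -0.353
p-value = 0.7251

Since p-value > α = 0.1, we fail to reject H₀.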